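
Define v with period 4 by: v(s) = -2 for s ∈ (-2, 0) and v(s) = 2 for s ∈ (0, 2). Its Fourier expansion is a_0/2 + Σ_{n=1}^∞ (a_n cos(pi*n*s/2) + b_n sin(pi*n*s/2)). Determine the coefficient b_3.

b_3 = 1/2 ∫_{-2}^{2} v(s) sin(3*pi*s/2) ds.
v is odd and sin(3*pi*s/2) is odd, so the integrand is even and b_3 = ∫_0^{2} v(s) sin(3*pi*s/2) ds.
Directly, an antiderivative of (2) sin(3*pi*s/2) is -4*cos(3*pi*s/2)/(3*pi); evaluating from 0 to 2: ∫_{0}^{2} (2) sin(3*pi*s/2) ds = (4/(3*pi)) - (-4/(3*pi)) = 8/(3*pi).
Hence b_3 = 8/(3*pi).

8/(3*pi)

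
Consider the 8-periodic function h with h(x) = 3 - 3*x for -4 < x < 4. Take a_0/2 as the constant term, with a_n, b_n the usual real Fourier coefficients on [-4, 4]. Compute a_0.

6

a_0 = 1/4 ∫_{-4}^{4} h(x) dx = 1/4 · (24) = 6.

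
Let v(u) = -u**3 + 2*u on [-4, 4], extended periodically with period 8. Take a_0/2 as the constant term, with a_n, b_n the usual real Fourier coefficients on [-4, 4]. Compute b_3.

b_3 = 1/4 ∫_{-4}^{4} v(u) sin(3*pi*u/4) du.
v is odd and sin(3*pi*u/4) is odd, so the integrand is even and b_3 = 1/2 ∫_0^{4} v(u) sin(3*pi*u/4) du.
Integrating by parts three times (tabular method), an antiderivative of (-u**3 + 2*u) sin(3*pi*u/4) is 4*u**3*cos(3*pi*u/4)/(3*pi) - 16*u**2*sin(3*pi*u/4)/(3*pi**2) - 8*u*cos(3*pi*u/4)/(3*pi) - 128*u*cos(3*pi*u/4)/(9*pi**3) + 512*sin(3*pi*u/4)/(27*pi**4) + 32*sin(3*pi*u/4)/(9*pi**2); evaluating from 0 to 4: ∫_{0}^{4} (-u**3 + 2*u) sin(3*pi*u/4) du = (32*(16 - 21*pi**2)/(9*pi**3)) - (0) = 32*(16 - 21*pi**2)/(9*pi**3).
Hence b_3 = (1/2)·(32*(16 - 21*pi**2)/(9*pi**3)) = 16*(16 - 21*pi**2)/(9*pi**3).

16*(16 - 21*pi**2)/(9*pi**3)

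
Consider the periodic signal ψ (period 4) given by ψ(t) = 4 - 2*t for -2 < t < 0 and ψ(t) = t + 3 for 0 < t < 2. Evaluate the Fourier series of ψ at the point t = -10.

t = -10 differs from t = -2 by -2 full period(s), and the series is 4-periodic.
At t = -2 the one-sided limits are ψ(-2^-) = 5 and ψ(-2^+) = 8.
By Dirichlet's theorem the series converges to their average, [(5) + (8)]/2 = 13/2.

13/2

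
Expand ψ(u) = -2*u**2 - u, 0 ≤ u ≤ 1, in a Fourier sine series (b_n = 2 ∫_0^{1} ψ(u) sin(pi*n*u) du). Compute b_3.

-2/pi + 16/(27*pi**3)

b_3 = 2 ∫_0^{1} (-2*u**2 - u) sin(3*pi*u) du.
Integrating by parts twice (tabular method), an antiderivative of (-2*u**2 - u) sin(3*pi*u) is 2*u**2*cos(3*pi*u)/(3*pi) - 4*u*sin(3*pi*u)/(9*pi**2) + u*cos(3*pi*u)/(3*pi) - sin(3*pi*u)/(9*pi**2) - 4*cos(3*pi*u)/(27*pi**3); evaluating from 0 to 1: ∫_{0}^{1} (-2*u**2 - u) sin(3*pi*u) du = ((4/27 - pi**2)/pi**3) - (-4/(27*pi**3)) = (8/27 - pi**2)/pi**3.
Hence b_3 = 2·((8/27 - pi**2)/pi**3) = -2/pi + 16/(27*pi**3).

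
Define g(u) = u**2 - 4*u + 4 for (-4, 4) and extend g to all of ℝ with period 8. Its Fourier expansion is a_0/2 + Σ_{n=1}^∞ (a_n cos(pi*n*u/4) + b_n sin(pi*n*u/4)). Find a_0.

a_0 = 1/4 ∫_{-4}^{4} g(u) du = 1/4 · (224/3) = 56/3.

56/3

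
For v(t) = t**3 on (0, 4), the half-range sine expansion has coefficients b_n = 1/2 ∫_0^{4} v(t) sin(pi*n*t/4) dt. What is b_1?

b_1 = 1/2 ∫_0^{4} (t**3) sin(pi*t/4) dt.
Integrating by parts three times (tabular method), an antiderivative of (t**3) sin(pi*t/4) is -4*t**3*cos(pi*t/4)/pi + 48*t**2*sin(pi*t/4)/pi**2 + 384*t*cos(pi*t/4)/pi**3 - 1536*sin(pi*t/4)/pi**4; evaluating from 0 to 4: ∫_{0}^{4} (t**3) sin(pi*t/4) dt = (-1536/pi**3 + 256/pi) - (0) = -1536/pi**3 + 256/pi.
Hence b_1 = (1/2)·(-1536/pi**3 + 256/pi) = -768/pi**3 + 128/pi.

-768/pi**3 + 128/pi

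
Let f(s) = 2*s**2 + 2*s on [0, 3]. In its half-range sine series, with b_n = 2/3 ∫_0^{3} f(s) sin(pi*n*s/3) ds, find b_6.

-8/pi

b_6 = 2/3 ∫_0^{3} (2*s**2 + 2*s) sin(2*pi*s) ds.
Integrating by parts twice (tabular method), an antiderivative of (2*s**2 + 2*s) sin(2*pi*s) is -s**2*cos(2*pi*s)/pi + s*sin(2*pi*s)/pi**2 - s*cos(2*pi*s)/pi + sin(2*pi*s)/(2*pi**2) + cos(2*pi*s)/(2*pi**3); evaluating from 0 to 3: ∫_{0}^{3} (2*s**2 + 2*s) sin(2*pi*s) ds = (-12/pi + 1/(2*pi**3)) - (1/(2*pi**3)) = -12/pi.
Hence b_6 = (2/3)·(-12/pi) = -8/pi.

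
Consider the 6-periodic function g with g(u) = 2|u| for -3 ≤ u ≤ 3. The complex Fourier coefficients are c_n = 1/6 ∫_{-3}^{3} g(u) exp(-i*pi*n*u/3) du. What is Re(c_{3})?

-4/(3*pi**2)

Since g is real-valued, Re(c_{3}) = 1/6 ∫_{-3}^{3} g(u) cos(pi*u) du = a_{3}/2.
g is even and cos(pi*u) is even, so the integrand is even: ∫_{-3}^{3} g(u) cos(pi*u) du = 2∫_0^{3} g(u) cos(pi*u) du.
Integrating by parts (boundary term plus one more integral), an antiderivative of (2*u) cos(pi*u) is 2*u*sin(pi*u)/pi + 2*cos(pi*u)/pi**2; evaluating from 0 to 3: ∫_{0}^{3} (2*u) cos(pi*u) du = (-2/pi**2) - (2/pi**2) = -4/pi**2.
So ∫_{-3}^{3} g(u) cos(pi*u) du = -8/pi**2.
Hence Re(c_{3}) = (1/6)·(-8/pi**2) = -4/(3*pi**2).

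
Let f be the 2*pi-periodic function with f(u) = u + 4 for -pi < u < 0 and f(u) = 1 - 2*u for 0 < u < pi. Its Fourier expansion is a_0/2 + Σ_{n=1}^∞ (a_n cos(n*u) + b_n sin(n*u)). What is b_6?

1/6

b_6 = 1/pi ∫_{-pi}^{pi} f(u) sin(6*u) du.
Split the integral at the breakpoints.
Integrating by parts (boundary term plus one more integral), an antiderivative of (u + 4) sin(6*u) is -u*cos(6*u)/6 + sin(6*u)/36 - 2*cos(6*u)/3; evaluating from -pi to 0: ∫_{-pi}^{0} (u + 4) sin(6*u) du = (-2/3) - (-2/3 + pi/6) = -pi/6.
Integrating by parts (boundary term plus one more integral), an antiderivative of (1 - 2*u) sin(6*u) is u*cos(6*u)/3 - sin(6*u)/18 - cos(6*u)/6; evaluating from 0 to pi: ∫_{0}^{pi} (1 - 2*u) sin(6*u) du = (-1/6 + pi/3) - (-1/6) = pi/3.
Summing the pieces and multiplying by (1/pi) gives b_6 = 1/6.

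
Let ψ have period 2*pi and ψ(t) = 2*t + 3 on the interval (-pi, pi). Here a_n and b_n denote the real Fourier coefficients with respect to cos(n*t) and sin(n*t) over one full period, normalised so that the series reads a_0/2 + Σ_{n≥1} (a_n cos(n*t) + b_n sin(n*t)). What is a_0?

6

a_0 = 1/pi ∫_{-pi}^{pi} ψ(t) dt = 1/pi · (6*pi) = 6.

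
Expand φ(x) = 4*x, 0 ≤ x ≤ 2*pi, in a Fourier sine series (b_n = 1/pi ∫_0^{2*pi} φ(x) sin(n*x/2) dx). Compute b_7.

16/7

b_7 = 1/pi ∫_0^{2*pi} (4*x) sin(7*x/2) dx.
Integrating by parts (boundary term plus one more integral), an antiderivative of (4*x) sin(7*x/2) is -8*x*cos(7*x/2)/7 + 16*sin(7*x/2)/49; evaluating from 0 to 2*pi: ∫_{0}^{2*pi} (4*x) sin(7*x/2) dx = (16*pi/7) - (0) = 16*pi/7.
Hence b_7 = (1/pi)·(16*pi/7) = 16/7.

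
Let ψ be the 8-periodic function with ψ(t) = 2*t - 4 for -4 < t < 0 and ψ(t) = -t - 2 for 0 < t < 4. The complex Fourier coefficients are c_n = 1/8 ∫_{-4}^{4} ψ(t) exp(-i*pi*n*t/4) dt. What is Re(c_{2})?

0

Since ψ is real-valued, Re(c_{2}) = 1/8 ∫_{-4}^{4} ψ(t) cos(pi*t/2) dt = a_{2}/2.
Split the integral at the breakpoints.
Integrating by parts (boundary term plus one more integral), an antiderivative of (2*t - 4) cos(pi*t/2) is 4*t*sin(pi*t/2)/pi - 8*sin(pi*t/2)/pi + 8*cos(pi*t/2)/pi**2; evaluating from -4 to 0: ∫_{-4}^{0} (2*t - 4) cos(pi*t/2) dt = (8/pi**2) - (8/pi**2) = 0.
Integrating by parts (boundary term plus one more integral), an antiderivative of (-t - 2) cos(pi*t/2) is -2*t*sin(pi*t/2)/pi - 4*sin(pi*t/2)/pi - 4*cos(pi*t/2)/pi**2; evaluating from 0 to 4: ∫_{0}^{4} (-t - 2) cos(pi*t/2) dt = (-4/pi**2) - (-4/pi**2) = 0.
So ∫_{-4}^{4} ψ(t) cos(pi*t/2) dt = 0.
Hence Re(c_{2}) = (1/8)·(0) = 0.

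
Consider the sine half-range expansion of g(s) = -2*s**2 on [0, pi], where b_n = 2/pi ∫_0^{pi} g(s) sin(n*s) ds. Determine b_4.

b_4 = 2/pi ∫_0^{pi} (-2*s**2) sin(4*s) ds.
Integrating by parts twice (tabular method), an antiderivative of (-2*s**2) sin(4*s) is s**2*cos(4*s)/2 - s*sin(4*s)/4 - cos(4*s)/16; evaluating from 0 to pi: ∫_{0}^{pi} (-2*s**2) sin(4*s) ds = (-1/16 + pi**2/2) - (-1/16) = pi**2/2.
Hence b_4 = (2/pi)·(pi**2/2) = pi.

pi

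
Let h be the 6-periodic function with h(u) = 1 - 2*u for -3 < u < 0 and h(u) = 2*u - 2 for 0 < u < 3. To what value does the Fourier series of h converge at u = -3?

11/2

At u = -3 the one-sided limits are h(-3^-) = 4 and h(-3^+) = 7.
By Dirichlet's theorem the series converges to their average, [(4) + (7)]/2 = 11/2.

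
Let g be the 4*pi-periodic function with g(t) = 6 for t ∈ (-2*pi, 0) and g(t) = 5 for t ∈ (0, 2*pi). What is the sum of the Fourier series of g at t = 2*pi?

11/2

t = 2*pi differs from t = -2*pi by 1 full period(s), and the series is 4*pi-periodic.
At t = -2*pi the one-sided limits are g(-2*pi^-) = 5 and g(-2*pi^+) = 6.
By Dirichlet's theorem the series converges to their average, [(5) + (6)]/2 = 11/2.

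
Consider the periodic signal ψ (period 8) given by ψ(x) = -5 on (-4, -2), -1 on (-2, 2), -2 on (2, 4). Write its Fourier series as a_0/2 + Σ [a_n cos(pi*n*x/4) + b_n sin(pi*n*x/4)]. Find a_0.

a_0 = 1/4 ∫_{-4}^{4} ψ(x) dx = 1/4 · (-18) = -9/2.

-9/2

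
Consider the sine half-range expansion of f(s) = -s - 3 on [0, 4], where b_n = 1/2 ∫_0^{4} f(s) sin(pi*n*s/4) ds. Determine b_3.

b_3 = 1/2 ∫_0^{4} (-s - 3) sin(3*pi*s/4) ds.
Integrating by parts (boundary term plus one more integral), an antiderivative of (-s - 3) sin(3*pi*s/4) is 4*s*cos(3*pi*s/4)/(3*pi) - 16*sin(3*pi*s/4)/(9*pi**2) + 4*cos(3*pi*s/4)/pi; evaluating from 0 to 4: ∫_{0}^{4} (-s - 3) sin(3*pi*s/4) ds = (-28/(3*pi)) - (4/pi) = -40/(3*pi).
Hence b_3 = (1/2)·(-40/(3*pi)) = -20/(3*pi).

-20/(3*pi)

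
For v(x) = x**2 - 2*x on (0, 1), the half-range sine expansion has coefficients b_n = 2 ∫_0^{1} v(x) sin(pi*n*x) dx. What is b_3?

2*(-9*pi**2 - 4)/(27*pi**3)

b_3 = 2 ∫_0^{1} (x**2 - 2*x) sin(3*pi*x) dx.
Integrating by parts twice (tabular method), an antiderivative of (x**2 - 2*x) sin(3*pi*x) is -x**2*cos(3*pi*x)/(3*pi) + 2*x*sin(3*pi*x)/(9*pi**2) + 2*x*cos(3*pi*x)/(3*pi) - 2*sin(3*pi*x)/(9*pi**2) + 2*cos(3*pi*x)/(27*pi**3); evaluating from 0 to 1: ∫_{0}^{1} (x**2 - 2*x) sin(3*pi*x) dx = ((-9*pi**2 - 2)/(27*pi**3)) - (2/(27*pi**3)) = (-9*pi**2 - 4)/(27*pi**3).
Hence b_3 = 2·((-9*pi**2 - 4)/(27*pi**3)) = 2*(-9*pi**2 - 4)/(27*pi**3).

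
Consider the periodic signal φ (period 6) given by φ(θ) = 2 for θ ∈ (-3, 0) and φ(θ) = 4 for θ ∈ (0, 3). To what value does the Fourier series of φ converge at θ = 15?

θ = 15 differs from θ = 3 by 2 full period(s), and the series is 6-periodic.
At θ = 3 the one-sided limits are φ(3^-) = 4 and φ(3^+) = 2.
By Dirichlet's theorem the series converges to their average, [(4) + (2)]/2 = 3.

3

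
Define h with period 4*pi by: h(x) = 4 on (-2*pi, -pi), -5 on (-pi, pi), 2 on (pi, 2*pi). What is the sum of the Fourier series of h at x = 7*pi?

-1/2

x = 7*pi differs from x = -pi by 2 full period(s), and the series is 4*pi-periodic.
At x = -pi the one-sided limits are h(-pi^-) = 4 and h(-pi^+) = -5.
By Dirichlet's theorem the series converges to their average, [(4) + (-5)]/2 = -1/2.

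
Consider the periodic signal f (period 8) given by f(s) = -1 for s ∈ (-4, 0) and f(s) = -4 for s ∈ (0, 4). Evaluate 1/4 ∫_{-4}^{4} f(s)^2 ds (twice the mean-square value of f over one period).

17

1/4 ∫_{-4}^{4} f(s)^2 ds = 1/4 · (68) = 17.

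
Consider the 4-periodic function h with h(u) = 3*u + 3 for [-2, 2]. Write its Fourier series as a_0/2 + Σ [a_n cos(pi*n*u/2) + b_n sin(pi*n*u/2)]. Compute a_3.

0

a_3 = 1/2 ∫_{-2}^{2} h(u) cos(3*pi*u/2) du.
Integrating by parts (boundary term plus one more integral), an antiderivative of (3*u + 3) cos(3*pi*u/2) is 2*u*sin(3*pi*u/2)/pi + 2*sin(3*pi*u/2)/pi + 4*cos(3*pi*u/2)/(3*pi**2); evaluating from -2 to 2: ∫_{-2}^{2} (3*u + 3) cos(3*pi*u/2) du = (-4/(3*pi**2)) - (-4/(3*pi**2)) = 0.
Hence a_3 = (1/2)·(0) = 0.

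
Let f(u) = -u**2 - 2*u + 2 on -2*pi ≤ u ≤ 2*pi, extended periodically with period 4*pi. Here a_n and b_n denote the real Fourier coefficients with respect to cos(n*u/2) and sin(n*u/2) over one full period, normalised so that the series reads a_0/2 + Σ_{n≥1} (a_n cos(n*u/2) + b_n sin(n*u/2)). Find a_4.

-1

a_4 = (1/(2*pi)) ∫_{-2*pi}^{2*pi} f(u) cos(2*u) du.
Integrating by parts twice (tabular method), an antiderivative of (-u**2 - 2*u + 2) cos(2*u) is -u**2*sin(2*u)/2 - u*sin(2*u) - u*cos(2*u)/2 + 5*sin(2*u)/4 - cos(2*u)/2; evaluating from -2*pi to 2*pi: ∫_{-2*pi}^{2*pi} (-u**2 - 2*u + 2) cos(2*u) du = (-pi - 1/2) - (-1/2 + pi) = -2*pi.
Hence a_4 = (1/(2*pi))·(-2*pi) = -1.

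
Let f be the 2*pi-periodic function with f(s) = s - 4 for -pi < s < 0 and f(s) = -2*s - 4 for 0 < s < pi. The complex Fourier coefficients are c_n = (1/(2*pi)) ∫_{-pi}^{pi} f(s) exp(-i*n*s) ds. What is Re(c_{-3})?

1/(3*pi)

Since f is real-valued, Re(c_{-3}) = (1/(2*pi)) ∫_{-pi}^{pi} f(s) cos(-3*s) ds = a_{3}/2.
Split the integral at the breakpoints.
Integrating by parts (boundary term plus one more integral), an antiderivative of (s - 4) cos(-3*s) is s*sin(3*s)/3 - 4*sin(3*s)/3 + cos(3*s)/9; evaluating from -pi to 0: ∫_{-pi}^{0} (s - 4) cos(-3*s) ds = (1/9) - (-1/9) = 2/9.
Integrating by parts (boundary term plus one more integral), an antiderivative of (-2*s - 4) cos(-3*s) is -2*s*sin(3*s)/3 - 4*sin(3*s)/3 - 2*cos(3*s)/9; evaluating from 0 to pi: ∫_{0}^{pi} (-2*s - 4) cos(-3*s) ds = (2/9) - (-2/9) = 4/9.
So ∫_{-pi}^{pi} f(s) cos(-3*s) ds = 2/3.
Hence Re(c_{-3}) = (1/(2*pi))·(2/3) = 1/(3*pi).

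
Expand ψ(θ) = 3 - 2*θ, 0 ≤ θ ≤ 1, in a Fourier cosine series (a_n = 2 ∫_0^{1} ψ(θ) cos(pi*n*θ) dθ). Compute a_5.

a_5 = 2 ∫_0^{1} (3 - 2*θ) cos(5*pi*θ) dθ.
Integrating by parts (boundary term plus one more integral), an antiderivative of (3 - 2*θ) cos(5*pi*θ) is -2*θ*sin(5*pi*θ)/(5*pi) + 3*sin(5*pi*θ)/(5*pi) - 2*cos(5*pi*θ)/(25*pi**2); evaluating from 0 to 1: ∫_{0}^{1} (3 - 2*θ) cos(5*pi*θ) dθ = (2/(25*pi**2)) - (-2/(25*pi**2)) = 4/(25*pi**2).
Hence a_5 = 2·(4/(25*pi**2)) = 8/(25*pi**2).

8/(25*pi**2)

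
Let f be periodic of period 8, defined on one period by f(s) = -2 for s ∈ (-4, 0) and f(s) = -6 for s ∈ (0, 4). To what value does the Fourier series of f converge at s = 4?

-4

s = 4 differs from s = -4 by 1 full period(s), and the series is 8-periodic.
At s = -4 the one-sided limits are f(-4^-) = -6 and f(-4^+) = -2.
By Dirichlet's theorem the series converges to their average, [(-6) + (-2)]/2 = -4.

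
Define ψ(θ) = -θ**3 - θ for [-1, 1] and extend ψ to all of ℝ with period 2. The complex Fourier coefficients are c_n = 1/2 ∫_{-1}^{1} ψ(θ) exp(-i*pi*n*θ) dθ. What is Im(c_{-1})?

Since ψ is real-valued, Im(c_{-1}) = -1/2 ∫_{-1}^{1} ψ(θ) sin(-pi*θ) dθ = b_{1}/2.
ψ is odd and sin(-pi*θ) is odd, so the integrand is even: ∫_{-1}^{1} ψ(θ) sin(-pi*θ) dθ = 2∫_0^{1} ψ(θ) sin(-pi*θ) dθ.
Integrating by parts three times (tabular method), an antiderivative of (-θ**3 - θ) sin(-pi*θ) is -θ**3*cos(pi*θ)/pi + 3*θ**2*sin(pi*θ)/pi**2 - θ*cos(pi*θ)/pi + 6*θ*cos(pi*θ)/pi**3 - 6*sin(pi*θ)/pi**4 + sin(pi*θ)/pi**2; evaluating from 0 to 1: ∫_{0}^{1} (-θ**3 - θ) sin(-pi*θ) dθ = (-6/pi**3 + 2/pi) - (0) = -6/pi**3 + 2/pi.
So ∫_{-1}^{1} ψ(θ) sin(-pi*θ) dθ = -12/pi**3 + 4/pi.
Hence Im(c_{-1}) = (-1/2)·(-12/pi**3 + 4/pi) = -2/pi + 6/pi**3.

-2/pi + 6/pi**3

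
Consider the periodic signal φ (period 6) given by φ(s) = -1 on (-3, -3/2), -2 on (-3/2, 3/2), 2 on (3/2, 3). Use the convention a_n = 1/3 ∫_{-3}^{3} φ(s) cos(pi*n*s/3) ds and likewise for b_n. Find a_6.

0

a_6 = 1/3 ∫_{-3}^{3} φ(s) cos(2*pi*s) ds.
Split the integral at the breakpoints.
Directly, an antiderivative of (-1) cos(2*pi*s) is -sin(2*pi*s)/(2*pi); evaluating from -3 to -3/2: ∫_{-3}^{-3/2} (-1) cos(2*pi*s) ds = (0) - (0) = 0.
Directly, an antiderivative of (-2) cos(2*pi*s) is -sin(2*pi*s)/pi; evaluating from -3/2 to 3/2: ∫_{-3/2}^{3/2} (-2) cos(2*pi*s) ds = (0) - (0) = 0.
Directly, an antiderivative of (2) cos(2*pi*s) is sin(2*pi*s)/pi; evaluating from 3/2 to 3: ∫_{3/2}^{3} (2) cos(2*pi*s) ds = (0) - (0) = 0.
Summing the pieces and multiplying by (1/3) gives a_6 = 0.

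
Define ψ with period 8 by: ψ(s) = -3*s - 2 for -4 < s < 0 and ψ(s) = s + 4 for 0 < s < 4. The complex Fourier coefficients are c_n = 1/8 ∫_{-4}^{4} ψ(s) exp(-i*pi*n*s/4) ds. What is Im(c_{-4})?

Since ψ is real-valued, Im(c_{-4}) = -1/8 ∫_{-4}^{4} ψ(s) sin(-pi*s) ds = b_{4}/2.
Split the integral at the breakpoints.
Integrating by parts (boundary term plus one more integral), an antiderivative of (-3*s - 2) sin(-pi*s) is -3*s*cos(pi*s)/pi + 3*sin(pi*s)/pi**2 - 2*cos(pi*s)/pi; evaluating from -4 to 0: ∫_{-4}^{0} (-3*s - 2) sin(-pi*s) ds = (-2/pi) - (10/pi) = -12/pi.
Integrating by parts (boundary term plus one more integral), an antiderivative of (s + 4) sin(-pi*s) is s*cos(pi*s)/pi - sin(pi*s)/pi**2 + 4*cos(pi*s)/pi; evaluating from 0 to 4: ∫_{0}^{4} (s + 4) sin(-pi*s) ds = (8/pi) - (4/pi) = 4/pi.
So ∫_{-4}^{4} ψ(s) sin(-pi*s) ds = -8/pi.
Hence Im(c_{-4}) = (-1/8)·(-8/pi) = 1/pi.

1/pi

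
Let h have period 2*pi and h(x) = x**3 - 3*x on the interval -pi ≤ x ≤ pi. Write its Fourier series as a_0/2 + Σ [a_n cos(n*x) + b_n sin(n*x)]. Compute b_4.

27/16 - pi**2/2

b_4 = 1/pi ∫_{-pi}^{pi} h(x) sin(4*x) dx.
h is odd and sin(4*x) is odd, so the integrand is even and b_4 = 2/pi ∫_0^{pi} h(x) sin(4*x) dx.
Integrating by parts three times (tabular method), an antiderivative of (x**3 - 3*x) sin(4*x) is -x**3*cos(4*x)/4 + 3*x**2*sin(4*x)/16 + 27*x*cos(4*x)/32 - 27*sin(4*x)/128; evaluating from 0 to pi: ∫_{0}^{pi} (x**3 - 3*x) sin(4*x) dx = (pi*(27 - 8*pi**2)/32) - (0) = pi*(27 - 8*pi**2)/32.
Hence b_4 = (2/pi)·(pi*(27 - 8*pi**2)/32) = 27/16 - pi**2/2.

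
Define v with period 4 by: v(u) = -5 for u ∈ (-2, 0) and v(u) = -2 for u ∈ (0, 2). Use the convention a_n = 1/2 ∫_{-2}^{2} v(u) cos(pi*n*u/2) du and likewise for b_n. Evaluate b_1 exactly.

6/pi

b_1 = 1/2 ∫_{-2}^{2} v(u) sin(pi*u/2) du.
Split the integral at the breakpoints.
Directly, an antiderivative of (-5) sin(pi*u/2) is 10*cos(pi*u/2)/pi; evaluating from -2 to 0: ∫_{-2}^{0} (-5) sin(pi*u/2) du = (10/pi) - (-10/pi) = 20/pi.
Directly, an antiderivative of (-2) sin(pi*u/2) is 4*cos(pi*u/2)/pi; evaluating from 0 to 2: ∫_{0}^{2} (-2) sin(pi*u/2) du = (-4/pi) - (4/pi) = -8/pi.
Summing the pieces and multiplying by (1/2) gives b_1 = 6/pi.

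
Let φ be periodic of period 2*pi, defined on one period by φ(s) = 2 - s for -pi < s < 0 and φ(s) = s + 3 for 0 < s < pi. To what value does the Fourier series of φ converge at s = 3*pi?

s = 3*pi differs from s = -pi by 2 full period(s), and the series is 2*pi-periodic.
At s = -pi the one-sided limits are φ(-pi^-) = 3 + pi and φ(-pi^+) = 2 + pi.
By Dirichlet's theorem the series converges to their average, [(3 + pi) + (2 + pi)]/2 = 5/2 + pi.

5/2 + pi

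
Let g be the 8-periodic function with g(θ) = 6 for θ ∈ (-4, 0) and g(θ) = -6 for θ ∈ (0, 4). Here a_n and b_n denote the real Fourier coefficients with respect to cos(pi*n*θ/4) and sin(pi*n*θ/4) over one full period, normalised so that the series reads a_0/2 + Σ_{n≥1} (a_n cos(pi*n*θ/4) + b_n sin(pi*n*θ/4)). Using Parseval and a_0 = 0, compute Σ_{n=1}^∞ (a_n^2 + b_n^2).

Parseval: a_0^2/2 + Σ_{n≥1} (a_n^2+b_n^2) = 1/4 ∫_{-4}^{4} g(θ)^2 dθ = 72.
Subtract a_0^2/2 = 0: Σ (a_n^2+b_n^2) = 72.

72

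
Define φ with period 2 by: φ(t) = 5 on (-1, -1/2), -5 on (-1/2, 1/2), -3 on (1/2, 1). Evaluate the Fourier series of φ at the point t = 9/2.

-4

t = 9/2 differs from t = 1/2 by 2 full period(s), and the series is 2-periodic.
At t = 1/2 the one-sided limits are φ(1/2^-) = -5 and φ(1/2^+) = -3.
By Dirichlet's theorem the series converges to their average, [(-5) + (-3)]/2 = -4.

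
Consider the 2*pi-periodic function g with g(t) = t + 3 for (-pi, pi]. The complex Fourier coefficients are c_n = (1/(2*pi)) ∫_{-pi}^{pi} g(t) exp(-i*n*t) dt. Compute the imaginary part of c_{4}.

1/4

Since g is real-valued, Im(c_{4}) = -(1/(2*pi)) ∫_{-pi}^{pi} g(t) sin(4*t) dt = -b_{4}/2.
Integrating by parts (boundary term plus one more integral), an antiderivative of (t + 3) sin(4*t) is -t*cos(4*t)/4 + sin(4*t)/16 - 3*cos(4*t)/4; evaluating from -pi to pi: ∫_{-pi}^{pi} (t + 3) sin(4*t) dt = (-pi/4 - 3/4) - (-3/4 + pi/4) = -pi/2.
Hence Im(c_{4}) = (-1/(2*pi))·(-pi/2) = 1/4.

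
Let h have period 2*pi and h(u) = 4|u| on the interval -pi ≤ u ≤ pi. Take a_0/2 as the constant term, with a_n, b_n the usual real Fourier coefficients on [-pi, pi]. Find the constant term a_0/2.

a_0 = 1/pi ∫_{-pi}^{pi} h(u) du = 1/pi · (4*pi**2) = 4*pi.
So the constant term a_0/2 = 2*pi.

2*pi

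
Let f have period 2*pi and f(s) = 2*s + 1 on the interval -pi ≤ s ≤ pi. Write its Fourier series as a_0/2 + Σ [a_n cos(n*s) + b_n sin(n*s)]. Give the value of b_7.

4/7

b_7 = 1/pi ∫_{-pi}^{pi} f(s) sin(7*s) ds.
Integrating by parts (boundary term plus one more integral), an antiderivative of (2*s + 1) sin(7*s) is -2*s*cos(7*s)/7 + 2*sin(7*s)/49 - cos(7*s)/7; evaluating from -pi to pi: ∫_{-pi}^{pi} (2*s + 1) sin(7*s) ds = (1/7 + 2*pi/7) - (1/7 - 2*pi/7) = 4*pi/7.
Hence b_7 = (1/pi)·(4*pi/7) = 4/7.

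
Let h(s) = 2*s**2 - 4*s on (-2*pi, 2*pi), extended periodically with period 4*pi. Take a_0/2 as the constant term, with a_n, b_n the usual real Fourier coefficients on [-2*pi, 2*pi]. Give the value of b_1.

-16

b_1 = (1/(2*pi)) ∫_{-2*pi}^{2*pi} h(s) sin(s/2) ds.
Integrating by parts twice (tabular method), an antiderivative of (2*s**2 - 4*s) sin(s/2) is -4*s**2*cos(s/2) + 16*s*sin(s/2) + 8*s*cos(s/2) - 16*sin(s/2) + 32*cos(s/2); evaluating from -2*pi to 2*pi: ∫_{-2*pi}^{2*pi} (2*s**2 - 4*s) sin(s/2) ds = (-16*pi - 32 + 16*pi**2) - (-32 + 16*pi + 16*pi**2) = -32*pi.
Hence b_1 = (1/(2*pi))·(-32*pi) = -16.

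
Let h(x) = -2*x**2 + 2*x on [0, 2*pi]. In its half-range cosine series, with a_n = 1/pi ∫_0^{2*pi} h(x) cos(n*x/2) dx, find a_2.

-8

a_2 = 1/pi ∫_0^{2*pi} (-2*x**2 + 2*x) cos(x) dx.
Integrating by parts twice (tabular method), an antiderivative of (-2*x**2 + 2*x) cos(x) is -2*x**2*sin(x) + 2*x*sin(x) - 4*x*cos(x) + 4*sin(x) + 2*cos(x); evaluating from 0 to 2*pi: ∫_{0}^{2*pi} (-2*x**2 + 2*x) cos(x) dx = (2 - 8*pi) - (2) = -8*pi.
Hence a_2 = (1/pi)·(-8*pi) = -8.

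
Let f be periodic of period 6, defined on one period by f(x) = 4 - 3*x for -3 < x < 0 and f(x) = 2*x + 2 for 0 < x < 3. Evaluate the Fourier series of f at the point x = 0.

3

At x = 0 the one-sided limits are f(0^-) = 4 and f(0^+) = 2.
By Dirichlet's theorem the series converges to their average, [(4) + (2)]/2 = 3.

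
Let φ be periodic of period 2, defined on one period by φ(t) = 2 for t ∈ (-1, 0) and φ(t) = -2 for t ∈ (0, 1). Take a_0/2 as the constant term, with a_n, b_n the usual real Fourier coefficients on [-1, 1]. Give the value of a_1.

a_1 = ∫_{-1}^{1} φ(t) cos(pi*t) dt.
φ is odd and cos(pi*t) is even, so the integrand is odd over a symmetric interval and the integral vanishes.

0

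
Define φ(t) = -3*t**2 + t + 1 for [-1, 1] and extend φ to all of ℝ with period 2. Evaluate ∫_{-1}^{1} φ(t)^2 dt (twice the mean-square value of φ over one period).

34/15

∫_{-1}^{1} φ(t)^2 dt = 34/15.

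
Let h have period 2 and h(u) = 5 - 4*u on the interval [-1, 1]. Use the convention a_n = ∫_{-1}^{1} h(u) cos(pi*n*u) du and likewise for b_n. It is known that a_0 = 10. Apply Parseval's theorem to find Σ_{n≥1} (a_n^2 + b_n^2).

Parseval: a_0^2/2 + Σ_{n≥1} (a_n^2+b_n^2) = ∫_{-1}^{1} h(u)^2 du = 182/3.
Subtract a_0^2/2 = 50: Σ (a_n^2+b_n^2) = 32/3.

32/3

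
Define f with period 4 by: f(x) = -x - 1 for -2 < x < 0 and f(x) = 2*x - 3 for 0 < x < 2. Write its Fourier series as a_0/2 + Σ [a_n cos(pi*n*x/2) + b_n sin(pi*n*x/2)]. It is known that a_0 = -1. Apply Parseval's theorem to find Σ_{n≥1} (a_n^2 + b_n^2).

13/6

Parseval: a_0^2/2 + Σ_{n≥1} (a_n^2+b_n^2) = 1/2 ∫_{-2}^{2} f(x)^2 dx = 8/3.
Subtract a_0^2/2 = 1/2: Σ (a_n^2+b_n^2) = 13/6.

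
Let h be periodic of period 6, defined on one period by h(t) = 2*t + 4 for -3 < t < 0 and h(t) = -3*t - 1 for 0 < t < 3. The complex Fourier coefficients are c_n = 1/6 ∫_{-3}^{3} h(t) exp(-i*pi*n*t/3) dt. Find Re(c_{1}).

Since h is real-valued, Re(c_{1}) = 1/6 ∫_{-3}^{3} h(t) cos(pi*t/3) dt = a_{1}/2.
Split the integral at the breakpoints.
Integrating by parts (boundary term plus one more integral), an antiderivative of (2*t + 4) cos(pi*t/3) is 6*t*sin(pi*t/3)/pi + 12*sin(pi*t/3)/pi + 18*cos(pi*t/3)/pi**2; evaluating from -3 to 0: ∫_{-3}^{0} (2*t + 4) cos(pi*t/3) dt = (18/pi**2) - (-18/pi**2) = 36/pi**2.
Integrating by parts (boundary term plus one more integral), an antiderivative of (-3*t - 1) cos(pi*t/3) is -9*t*sin(pi*t/3)/pi - 3*sin(pi*t/3)/pi - 27*cos(pi*t/3)/pi**2; evaluating from 0 to 3: ∫_{0}^{3} (-3*t - 1) cos(pi*t/3) dt = (27/pi**2) - (-27/pi**2) = 54/pi**2.
So ∫_{-3}^{3} h(t) cos(pi*t/3) dt = 90/pi**2.
Hence Re(c_{1}) = (1/6)·(90/pi**2) = 15/pi**2.

15/pi**2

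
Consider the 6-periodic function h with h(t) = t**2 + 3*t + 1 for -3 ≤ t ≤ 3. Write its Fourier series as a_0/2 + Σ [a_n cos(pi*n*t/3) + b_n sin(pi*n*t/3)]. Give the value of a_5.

a_5 = 1/3 ∫_{-3}^{3} h(t) cos(5*pi*t/3) dt.
Integrating by parts twice (tabular method), an antiderivative of (t**2 + 3*t + 1) cos(5*pi*t/3) is 3*t**2*sin(5*pi*t/3)/(5*pi) + 9*t*sin(5*pi*t/3)/(5*pi) + 18*t*cos(5*pi*t/3)/(25*pi**2) - 54*sin(5*pi*t/3)/(125*pi**3) + 3*sin(5*pi*t/3)/(5*pi) + 27*cos(5*pi*t/3)/(25*pi**2); evaluating from -3 to 3: ∫_{-3}^{3} (t**2 + 3*t + 1) cos(5*pi*t/3) dt = (-81/(25*pi**2)) - (27/(25*pi**2)) = -108/(25*pi**2).
Hence a_5 = (1/3)·(-108/(25*pi**2)) = -36/(25*pi**2).

-36/(25*pi**2)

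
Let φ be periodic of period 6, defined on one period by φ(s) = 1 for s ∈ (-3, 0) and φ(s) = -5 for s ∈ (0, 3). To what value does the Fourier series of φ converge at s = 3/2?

φ is continuous at s = 3/2 with value -5, so the series converges to -5 there.

-5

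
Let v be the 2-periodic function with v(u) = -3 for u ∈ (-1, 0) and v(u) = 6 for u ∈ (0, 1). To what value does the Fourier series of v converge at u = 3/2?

-3

u = 3/2 differs from u = -1/2 by 1 full period(s), and the series is 2-periodic.
v is continuous at u = -1/2 with value -3, so the series converges to -3 there.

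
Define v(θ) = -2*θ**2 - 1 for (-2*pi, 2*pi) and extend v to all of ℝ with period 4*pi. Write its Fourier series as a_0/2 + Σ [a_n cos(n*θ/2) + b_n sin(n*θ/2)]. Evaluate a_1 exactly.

32

a_1 = (1/(2*pi)) ∫_{-2*pi}^{2*pi} v(θ) cos(θ/2) dθ.
v is even and cos(θ/2) is even, so the integrand is even and a_1 = 1/pi ∫_0^{2*pi} v(θ) cos(θ/2) dθ.
Integrating by parts twice (tabular method), an antiderivative of (-2*θ**2 - 1) cos(θ/2) is -4*θ**2*sin(θ/2) - 16*θ*cos(θ/2) + 30*sin(θ/2); evaluating from 0 to 2*pi: ∫_{0}^{2*pi} (-2*θ**2 - 1) cos(θ/2) dθ = (32*pi) - (0) = 32*pi.
Hence a_1 = (1/pi)·(32*pi) = 32.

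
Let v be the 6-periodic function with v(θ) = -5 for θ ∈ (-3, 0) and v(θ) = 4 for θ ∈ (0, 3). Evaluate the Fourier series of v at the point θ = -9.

-1/2

θ = -9 differs from θ = -3 by -1 full period(s), and the series is 6-periodic.
At θ = -3 the one-sided limits are v(-3^-) = 4 and v(-3^+) = -5.
By Dirichlet's theorem the series converges to their average, [(4) + (-5)]/2 = -1/2.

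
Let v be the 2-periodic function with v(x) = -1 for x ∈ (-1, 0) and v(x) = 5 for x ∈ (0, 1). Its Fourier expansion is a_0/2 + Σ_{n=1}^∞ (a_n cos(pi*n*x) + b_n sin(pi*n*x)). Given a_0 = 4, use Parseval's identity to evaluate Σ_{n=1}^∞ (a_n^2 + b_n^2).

18

Parseval: a_0^2/2 + Σ_{n≥1} (a_n^2+b_n^2) = ∫_{-1}^{1} v(x)^2 dx = 26.
Subtract a_0^2/2 = 8: Σ (a_n^2+b_n^2) = 18.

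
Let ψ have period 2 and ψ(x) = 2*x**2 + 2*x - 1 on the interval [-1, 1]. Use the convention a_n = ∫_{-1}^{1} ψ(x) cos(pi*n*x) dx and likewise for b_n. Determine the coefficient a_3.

-8/(9*pi**2)

a_3 = ∫_{-1}^{1} ψ(x) cos(3*pi*x) dx.
Integrating by parts twice (tabular method), an antiderivative of (2*x**2 + 2*x - 1) cos(3*pi*x) is 2*x**2*sin(3*pi*x)/(3*pi) + 2*x*sin(3*pi*x)/(3*pi) + 4*x*cos(3*pi*x)/(9*pi**2) - sin(3*pi*x)/(3*pi) - 4*sin(3*pi*x)/(27*pi**3) + 2*cos(3*pi*x)/(9*pi**2); evaluating from -1 to 1: ∫_{-1}^{1} (2*x**2 + 2*x - 1) cos(3*pi*x) dx = (-2/(3*pi**2)) - (2/(9*pi**2)) = -8/(9*pi**2).
Hence a_3 = -8/(9*pi**2).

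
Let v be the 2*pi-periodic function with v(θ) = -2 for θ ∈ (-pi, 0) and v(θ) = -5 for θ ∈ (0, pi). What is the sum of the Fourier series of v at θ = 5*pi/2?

θ = 5*pi/2 differs from θ = pi/2 by 1 full period(s), and the series is 2*pi-periodic.
v is continuous at θ = pi/2 with value -5, so the series converges to -5 there.

-5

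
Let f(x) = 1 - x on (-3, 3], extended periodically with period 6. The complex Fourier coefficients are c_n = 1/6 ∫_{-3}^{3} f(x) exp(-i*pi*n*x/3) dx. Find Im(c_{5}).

3/(5*pi)

Since f is real-valued, Im(c_{5}) = -1/6 ∫_{-3}^{3} f(x) sin(5*pi*x/3) dx = -b_{5}/2.
Integrating by parts (boundary term plus one more integral), an antiderivative of (1 - x) sin(5*pi*x/3) is 3*x*cos(5*pi*x/3)/(5*pi) - 9*sin(5*pi*x/3)/(25*pi**2) - 3*cos(5*pi*x/3)/(5*pi); evaluating from -3 to 3: ∫_{-3}^{3} (1 - x) sin(5*pi*x/3) dx = (-6/(5*pi)) - (12/(5*pi)) = -18/(5*pi).
Hence Im(c_{5}) = (-1/6)·(-18/(5*pi)) = 3/(5*pi).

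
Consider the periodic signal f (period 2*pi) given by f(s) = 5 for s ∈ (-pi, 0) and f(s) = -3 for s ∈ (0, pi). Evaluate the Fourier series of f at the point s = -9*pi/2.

5

s = -9*pi/2 differs from s = -pi/2 by -2 full period(s), and the series is 2*pi-periodic.
f is continuous at s = -pi/2 with value 5, so the series converges to 5 there.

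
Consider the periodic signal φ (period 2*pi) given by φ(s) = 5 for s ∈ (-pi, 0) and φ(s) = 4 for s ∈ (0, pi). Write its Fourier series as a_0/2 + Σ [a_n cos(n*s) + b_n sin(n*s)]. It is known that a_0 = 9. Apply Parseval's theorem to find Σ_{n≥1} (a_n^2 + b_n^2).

Parseval: a_0^2/2 + Σ_{n≥1} (a_n^2+b_n^2) = 1/pi ∫_{-pi}^{pi} φ(s)^2 ds = 41.
Subtract a_0^2/2 = 81/2: Σ (a_n^2+b_n^2) = 1/2.

1/2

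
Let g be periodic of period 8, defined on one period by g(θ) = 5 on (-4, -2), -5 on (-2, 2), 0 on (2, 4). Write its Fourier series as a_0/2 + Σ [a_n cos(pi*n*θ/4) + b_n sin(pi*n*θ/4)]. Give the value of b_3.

-5/(3*pi)

b_3 = 1/4 ∫_{-4}^{4} g(θ) sin(3*pi*θ/4) dθ.
Split the integral at the breakpoints.
Directly, an antiderivative of (5) sin(3*pi*θ/4) is -20*cos(3*pi*θ/4)/(3*pi); evaluating from -4 to -2: ∫_{-4}^{-2} (5) sin(3*pi*θ/4) dθ = (0) - (20/(3*pi)) = -20/(3*pi).
Directly, an antiderivative of (-5) sin(3*pi*θ/4) is 20*cos(3*pi*θ/4)/(3*pi); evaluating from -2 to 2: ∫_{-2}^{2} (-5) sin(3*pi*θ/4) dθ = (0) - (0) = 0.
∫_{2}^{4} (0) sin(3*pi*θ/4) dθ = 0.
Summing the pieces and multiplying by (1/4) gives b_3 = -5/(3*pi).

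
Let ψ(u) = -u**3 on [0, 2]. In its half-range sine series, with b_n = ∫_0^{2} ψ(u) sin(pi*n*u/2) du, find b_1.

-16/pi + 96/pi**3

b_1 = ∫_0^{2} (-u**3) sin(pi*u/2) du.
Integrating by parts three times (tabular method), an antiderivative of (-u**3) sin(pi*u/2) is 2*u**3*cos(pi*u/2)/pi - 12*u**2*sin(pi*u/2)/pi**2 - 48*u*cos(pi*u/2)/pi**3 + 96*sin(pi*u/2)/pi**4; evaluating from 0 to 2: ∫_{0}^{2} (-u**3) sin(pi*u/2) du = (-16/pi + 96/pi**3) - (0) = -16/pi + 96/pi**3.
Hence b_1 = -16/pi + 96/pi**3.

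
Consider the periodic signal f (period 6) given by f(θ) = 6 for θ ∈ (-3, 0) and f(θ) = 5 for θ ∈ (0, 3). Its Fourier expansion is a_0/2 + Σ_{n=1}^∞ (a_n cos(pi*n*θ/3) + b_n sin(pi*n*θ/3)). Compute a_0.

11

a_0 = 1/3 ∫_{-3}^{3} f(θ) dθ = 1/3 · (33) = 11.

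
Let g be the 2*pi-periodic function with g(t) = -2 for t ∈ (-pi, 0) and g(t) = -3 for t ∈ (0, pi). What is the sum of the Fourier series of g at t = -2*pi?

t = -2*pi differs from t = 0 by -1 full period(s), and the series is 2*pi-periodic.
At t = 0 the one-sided limits are g(0^-) = -2 and g(0^+) = -3.
By Dirichlet's theorem the series converges to their average, [(-2) + (-3)]/2 = -5/2.

-5/2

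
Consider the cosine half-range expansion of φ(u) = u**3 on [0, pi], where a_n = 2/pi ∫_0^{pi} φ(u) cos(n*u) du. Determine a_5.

a_5 = 2/pi ∫_0^{pi} (u**3) cos(5*u) du.
Integrating by parts three times (tabular method), an antiderivative of (u**3) cos(5*u) is u**3*sin(5*u)/5 + 3*u**2*cos(5*u)/25 - 6*u*sin(5*u)/125 - 6*cos(5*u)/625; evaluating from 0 to pi: ∫_{0}^{pi} (u**3) cos(5*u) du = (6/625 - 3*pi**2/25) - (-6/625) = 12/625 - 3*pi**2/25.
Hence a_5 = (2/pi)·(12/625 - 3*pi**2/25) = 6*(4 - 25*pi**2)/(625*pi).

6*(4 - 25*pi**2)/(625*pi)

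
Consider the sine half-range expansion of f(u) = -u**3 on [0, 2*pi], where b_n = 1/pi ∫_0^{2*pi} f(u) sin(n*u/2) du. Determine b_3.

32/9 - 16*pi**2/3

b_3 = 1/pi ∫_0^{2*pi} (-u**3) sin(3*u/2) du.
Integrating by parts three times (tabular method), an antiderivative of (-u**3) sin(3*u/2) is 2*u**3*cos(3*u/2)/3 - 4*u**2*sin(3*u/2)/3 - 16*u*cos(3*u/2)/9 + 32*sin(3*u/2)/27; evaluating from 0 to 2*pi: ∫_{0}^{2*pi} (-u**3) sin(3*u/2) du = (16*pi*(2 - 3*pi**2)/9) - (0) = 16*pi*(2 - 3*pi**2)/9.
Hence b_3 = (1/pi)·(16*pi*(2 - 3*pi**2)/9) = 32/9 - 16*pi**2/3.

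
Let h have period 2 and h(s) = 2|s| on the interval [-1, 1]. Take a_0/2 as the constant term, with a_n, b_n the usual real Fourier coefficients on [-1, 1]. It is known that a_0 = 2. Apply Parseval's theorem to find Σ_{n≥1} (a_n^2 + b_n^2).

Parseval: a_0^2/2 + Σ_{n≥1} (a_n^2+b_n^2) = ∫_{-1}^{1} h(s)^2 ds = 8/3.
Subtract a_0^2/2 = 2: Σ (a_n^2+b_n^2) = 2/3.

2/3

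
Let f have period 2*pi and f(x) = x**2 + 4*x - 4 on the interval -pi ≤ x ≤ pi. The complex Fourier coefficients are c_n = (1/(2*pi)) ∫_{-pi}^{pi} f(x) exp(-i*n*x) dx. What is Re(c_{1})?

-2

Since f is real-valued, Re(c_{1}) = (1/(2*pi)) ∫_{-pi}^{pi} f(x) cos(x) dx = a_{1}/2.
Integrating by parts twice (tabular method), an antiderivative of (x**2 + 4*x - 4) cos(x) is x**2*sin(x) + 4*x*sin(x) + 2*x*cos(x) - 6*sin(x) + 4*cos(x); evaluating from -pi to pi: ∫_{-pi}^{pi} (x**2 + 4*x - 4) cos(x) dx = (-2*pi - 4) - (-4 + 2*pi) = -4*pi.
Hence Re(c_{1}) = (1/(2*pi))·(-4*pi) = -2.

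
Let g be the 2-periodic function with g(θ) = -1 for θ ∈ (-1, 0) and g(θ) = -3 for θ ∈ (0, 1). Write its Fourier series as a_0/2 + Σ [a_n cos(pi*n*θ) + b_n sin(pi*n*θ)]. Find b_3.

-4/(3*pi)

b_3 = ∫_{-1}^{1} g(θ) sin(3*pi*θ) dθ.
Split the integral at the breakpoints.
Directly, an antiderivative of (-1) sin(3*pi*θ) is cos(3*pi*θ)/(3*pi); evaluating from -1 to 0: ∫_{-1}^{0} (-1) sin(3*pi*θ) dθ = (1/(3*pi)) - (-1/(3*pi)) = 2/(3*pi).
Directly, an antiderivative of (-3) sin(3*pi*θ) is cos(3*pi*θ)/pi; evaluating from 0 to 1: ∫_{0}^{1} (-3) sin(3*pi*θ) dθ = (-1/pi) - (1/pi) = -2/pi.
Summing the pieces gives b_3 = -4/(3*pi).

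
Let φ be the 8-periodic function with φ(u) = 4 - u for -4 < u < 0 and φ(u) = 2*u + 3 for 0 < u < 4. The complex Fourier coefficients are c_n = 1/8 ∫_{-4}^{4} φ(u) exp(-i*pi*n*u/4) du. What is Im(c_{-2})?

Since φ is real-valued, Im(c_{-2}) = -1/8 ∫_{-4}^{4} φ(u) sin(-pi*u/2) du = b_{2}/2.
Split the integral at the breakpoints.
Integrating by parts (boundary term plus one more integral), an antiderivative of (4 - u) sin(-pi*u/2) is -2*u*cos(pi*u/2)/pi + 4*sin(pi*u/2)/pi**2 + 8*cos(pi*u/2)/pi; evaluating from -4 to 0: ∫_{-4}^{0} (4 - u) sin(-pi*u/2) du = (8/pi) - (16/pi) = -8/pi.
Integrating by parts (boundary term plus one more integral), an antiderivative of (2*u + 3) sin(-pi*u/2) is 4*u*cos(pi*u/2)/pi - 8*sin(pi*u/2)/pi**2 + 6*cos(pi*u/2)/pi; evaluating from 0 to 4: ∫_{0}^{4} (2*u + 3) sin(-pi*u/2) du = (22/pi) - (6/pi) = 16/pi.
So ∫_{-4}^{4} φ(u) sin(-pi*u/2) du = 8/pi.
Hence Im(c_{-2}) = (-1/8)·(8/pi) = -1/pi.

-1/pi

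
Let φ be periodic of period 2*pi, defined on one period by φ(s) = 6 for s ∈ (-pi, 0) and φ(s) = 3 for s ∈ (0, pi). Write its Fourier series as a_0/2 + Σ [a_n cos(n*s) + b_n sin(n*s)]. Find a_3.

0

a_3 = 1/pi ∫_{-pi}^{pi} φ(s) cos(3*s) ds.
Split the integral at the breakpoints.
Directly, an antiderivative of (6) cos(3*s) is 2*sin(3*s); evaluating from -pi to 0: ∫_{-pi}^{0} (6) cos(3*s) ds = (0) - (0) = 0.
Directly, an antiderivative of (3) cos(3*s) is sin(3*s); evaluating from 0 to pi: ∫_{0}^{pi} (3) cos(3*s) ds = (0) - (0) = 0.
Summing the pieces and multiplying by (1/pi) gives a_3 = 0.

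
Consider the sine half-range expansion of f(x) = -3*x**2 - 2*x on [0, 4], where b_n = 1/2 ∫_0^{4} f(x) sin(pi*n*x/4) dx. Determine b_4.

28/pi

b_4 = 1/2 ∫_0^{4} (-3*x**2 - 2*x) sin(pi*x) dx.
Integrating by parts twice (tabular method), an antiderivative of (-3*x**2 - 2*x) sin(pi*x) is 3*x**2*cos(pi*x)/pi - 6*x*sin(pi*x)/pi**2 + 2*x*cos(pi*x)/pi - 2*sin(pi*x)/pi**2 - 6*cos(pi*x)/pi**3; evaluating from 0 to 4: ∫_{0}^{4} (-3*x**2 - 2*x) sin(pi*x) dx = (-6/pi**3 + 56/pi) - (-6/pi**3) = 56/pi.
Hence b_4 = (1/2)·(56/pi) = 28/pi.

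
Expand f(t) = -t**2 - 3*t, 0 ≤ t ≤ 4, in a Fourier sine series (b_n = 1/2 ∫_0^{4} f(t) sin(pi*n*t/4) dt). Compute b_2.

28/pi

b_2 = 1/2 ∫_0^{4} (-t**2 - 3*t) sin(pi*t/2) dt.
Integrating by parts twice (tabular method), an antiderivative of (-t**2 - 3*t) sin(pi*t/2) is 2*t**2*cos(pi*t/2)/pi - 8*t*sin(pi*t/2)/pi**2 + 6*t*cos(pi*t/2)/pi - 12*sin(pi*t/2)/pi**2 - 16*cos(pi*t/2)/pi**3; evaluating from 0 to 4: ∫_{0}^{4} (-t**2 - 3*t) sin(pi*t/2) dt = (-16/pi**3 + 56/pi) - (-16/pi**3) = 56/pi.
Hence b_2 = (1/2)·(56/pi) = 28/pi.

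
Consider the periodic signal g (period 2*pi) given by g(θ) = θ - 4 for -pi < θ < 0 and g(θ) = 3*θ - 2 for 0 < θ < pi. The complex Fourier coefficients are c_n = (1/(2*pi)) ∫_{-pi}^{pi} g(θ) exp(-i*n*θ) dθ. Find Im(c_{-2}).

-1

Since g is real-valued, Im(c_{-2}) = -(1/(2*pi)) ∫_{-pi}^{pi} g(θ) sin(-2*θ) dθ = b_{2}/2.
Split the integral at the breakpoints.
Integrating by parts (boundary term plus one more integral), an antiderivative of (θ - 4) sin(-2*θ) is θ*cos(2*θ)/2 - sin(2*θ)/4 - 2*cos(2*θ); evaluating from -pi to 0: ∫_{-pi}^{0} (θ - 4) sin(-2*θ) dθ = (-2) - (-2 - pi/2) = pi/2.
Integrating by parts (boundary term plus one more integral), an antiderivative of (3*θ - 2) sin(-2*θ) is 3*θ*cos(2*θ)/2 - 3*sin(2*θ)/4 - cos(2*θ); evaluating from 0 to pi: ∫_{0}^{pi} (3*θ - 2) sin(-2*θ) dθ = (-1 + 3*pi/2) - (-1) = 3*pi/2.
So ∫_{-pi}^{pi} g(θ) sin(-2*θ) dθ = 2*pi.
Hence Im(c_{-2}) = (-1/(2*pi))·(2*pi) = -1.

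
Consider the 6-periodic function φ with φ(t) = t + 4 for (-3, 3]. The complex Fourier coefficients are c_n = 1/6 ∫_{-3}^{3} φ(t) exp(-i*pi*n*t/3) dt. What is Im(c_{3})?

-1/pi

Since φ is real-valued, Im(c_{3}) = -1/6 ∫_{-3}^{3} φ(t) sin(pi*t) dt = -b_{3}/2.
Integrating by parts (boundary term plus one more integral), an antiderivative of (t + 4) sin(pi*t) is -t*cos(pi*t)/pi + sin(pi*t)/pi**2 - 4*cos(pi*t)/pi; evaluating from -3 to 3: ∫_{-3}^{3} (t + 4) sin(pi*t) dt = (7/pi) - (1/pi) = 6/pi.
Hence Im(c_{3}) = (-1/6)·(6/pi) = -1/pi.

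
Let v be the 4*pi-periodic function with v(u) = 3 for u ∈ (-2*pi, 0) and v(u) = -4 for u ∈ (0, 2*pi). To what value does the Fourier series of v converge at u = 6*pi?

u = 6*pi differs from u = -2*pi by 2 full period(s), and the series is 4*pi-periodic.
At u = -2*pi the one-sided limits are v(-2*pi^-) = -4 and v(-2*pi^+) = 3.
By Dirichlet's theorem the series converges to their average, [(-4) + (3)]/2 = -1/2.

-1/2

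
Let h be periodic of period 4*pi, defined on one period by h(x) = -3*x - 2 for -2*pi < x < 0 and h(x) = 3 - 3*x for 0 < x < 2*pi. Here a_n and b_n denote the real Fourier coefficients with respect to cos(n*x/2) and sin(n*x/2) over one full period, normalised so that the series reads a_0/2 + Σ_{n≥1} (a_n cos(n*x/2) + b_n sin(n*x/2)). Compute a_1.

a_1 = (1/(2*pi)) ∫_{-2*pi}^{2*pi} h(x) cos(x/2) dx.
Split the integral at the breakpoints.
Integrating by parts (boundary term plus one more integral), an antiderivative of (-3*x - 2) cos(x/2) is -6*x*sin(x/2) - 4*sin(x/2) - 12*cos(x/2); evaluating from -2*pi to 0: ∫_{-2*pi}^{0} (-3*x - 2) cos(x/2) dx = (-12) - (12) = -24.
Integrating by parts (boundary term plus one more integral), an antiderivative of (3 - 3*x) cos(x/2) is -6*x*sin(x/2) + 6*sin(x/2) - 12*cos(x/2); evaluating from 0 to 2*pi: ∫_{0}^{2*pi} (3 - 3*x) cos(x/2) dx = (12) - (-12) = 24.
Summing the pieces and multiplying by (1/(2*pi)) gives a_1 = 0.

0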